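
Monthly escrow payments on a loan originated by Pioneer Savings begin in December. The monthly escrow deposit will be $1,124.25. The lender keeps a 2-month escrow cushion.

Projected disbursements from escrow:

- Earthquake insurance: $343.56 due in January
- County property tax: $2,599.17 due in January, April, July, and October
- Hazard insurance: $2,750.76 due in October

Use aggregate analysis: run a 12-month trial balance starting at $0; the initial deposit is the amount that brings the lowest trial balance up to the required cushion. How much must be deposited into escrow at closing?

Cushion = 2 × $1,124.25 = $2,248.50
Trial balance (start $0, +$1,124.25 each month, − disbursements):
  Dec: +$1,124.25 → $1,124.25
  Jan: +$1,124.25 − $2,942.73 → -$694.23
  Feb: +$1,124.25 → $430.02
  Mar: +$1,124.25 → $1,554.27
  Apr: +$1,124.25 − $2,599.17 → $79.35
  May: +$1,124.25 → $1,203.60
  Jun: +$1,124.25 → $2,327.85
  Jul: +$1,124.25 − $2,599.17 → $852.93
  Aug: +$1,124.25 → $1,977.18
  Sep: +$1,124.25 → $3,101.43
  Oct: +$1,124.25 − $5,349.93 → -$1,124.25
  Nov: +$1,124.25 → $0.00
Lowest trial balance = -$1,124.25 (Oct)
Initial deposit = cushion − low point = $2,248.50 − (-$1,124.25) = $3,372.75

$3,372.75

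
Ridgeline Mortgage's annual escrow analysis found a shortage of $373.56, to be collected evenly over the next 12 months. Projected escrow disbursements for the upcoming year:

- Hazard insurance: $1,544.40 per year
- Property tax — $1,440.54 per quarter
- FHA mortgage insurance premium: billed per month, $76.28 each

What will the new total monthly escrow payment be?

Hazard insurance: $1,544.40 per year
Property tax: $1,440.54 × 4 = $5,762.16 per year
FHA mortgage insurance premium: $76.28 × 12 = $915.36 per year
Yearly total = $1,544.40 + $5,762.16 + $915.36 = $8,221.92
Monthly escrow = $8,221.92 ÷ 12 = $685.16
Shortage spread = $373.56 ÷ 12 = $31.13/mo
New monthly escrow = $685.16 + $31.13 = $716.29

$716.29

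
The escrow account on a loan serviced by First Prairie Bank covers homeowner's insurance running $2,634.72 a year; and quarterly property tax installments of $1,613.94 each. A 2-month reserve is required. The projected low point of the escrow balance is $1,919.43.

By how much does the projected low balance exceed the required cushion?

Homeowner's insurance = $2,634.72/yr
Property tax = $1,613.94 × 4 = $6,455.76/yr
Total per year = $2,634.72 + $6,455.76 = $9,090.48
Per month = $9,090.48 / 12 = $757.54
Required reserve = 2 × $757.54 = $1,515.08
Excess over cushion: $1,919.43 − $1,515.08 = $404.35

$404.35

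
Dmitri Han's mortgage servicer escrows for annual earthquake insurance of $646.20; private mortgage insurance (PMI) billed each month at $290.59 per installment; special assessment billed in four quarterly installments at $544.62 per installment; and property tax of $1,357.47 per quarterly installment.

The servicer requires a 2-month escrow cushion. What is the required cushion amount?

$1,956.94

Earthquake insurance: $646.20 annually
Private mortgage insurance (PMI): $290.59 × 12 = $3,487.08 annually
Special assessment: $544.62 × 4 = $2,178.48 annually
Property tax: $1,357.47 × 4 = $5,429.88 annually
Yearly total = $646.20 + $3,487.08 + $2,178.48 + $5,429.88 = $11,741.64
Base monthly escrow = $11,741.64 / 12 = $978.47
Reserve = 2 × $978.47 = $1,956.94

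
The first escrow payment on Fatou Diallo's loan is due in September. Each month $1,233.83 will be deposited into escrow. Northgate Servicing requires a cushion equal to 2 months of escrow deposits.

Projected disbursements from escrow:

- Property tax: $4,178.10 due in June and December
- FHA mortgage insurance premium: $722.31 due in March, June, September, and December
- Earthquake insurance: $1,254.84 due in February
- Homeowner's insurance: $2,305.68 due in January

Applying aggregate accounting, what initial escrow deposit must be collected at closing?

$4,935.32

Cushion = 2 × $1,233.83 = $2,467.66
Trial balance (start $0, +$1,233.83 each month, − disbursements):
  Sep: +$1,233.83 − $722.31 → $511.52
  Oct: +$1,233.83 → $1,745.35
  Nov: +$1,233.83 → $2,979.18
  Dec: +$1,233.83 − $4,900.41 → -$687.40
  Jan: +$1,233.83 − $2,305.68 → -$1,759.25
  Feb: +$1,233.83 − $1,254.84 → -$1,780.26
  Mar: +$1,233.83 − $722.31 → -$1,268.74
  Apr: +$1,233.83 → -$34.91
  May: +$1,233.83 → $1,198.92
  Jun: +$1,233.83 − $4,900.41 → -$2,467.66
  Jul: +$1,233.83 → -$1,233.83
  Aug: +$1,233.83 → $0.00
Lowest trial balance = -$2,467.66 (Jun)
Initial deposit = cushion − low point = $2,467.66 − (-$2,467.66) = $4,935.32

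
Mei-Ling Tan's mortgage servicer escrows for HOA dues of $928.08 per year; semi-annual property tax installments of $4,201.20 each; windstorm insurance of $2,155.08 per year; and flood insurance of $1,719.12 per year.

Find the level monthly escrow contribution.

HOA dues = $928.08 annually
Property tax = $4,201.20 × 2 = $8,402.40 annually
Windstorm insurance = $2,155.08 annually
Flood insurance = $1,719.12 annually
Combined annual = $928.08 + $8,402.40 + $2,155.08 + $1,719.12 = $13,204.68
Base monthly escrow = $13,204.68 / 12 = $1,100.39

$1,100.39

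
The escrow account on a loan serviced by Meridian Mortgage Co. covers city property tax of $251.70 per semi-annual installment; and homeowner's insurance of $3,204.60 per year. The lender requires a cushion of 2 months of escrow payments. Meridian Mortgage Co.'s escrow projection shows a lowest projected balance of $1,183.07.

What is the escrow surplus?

$565.07

City property tax = $251.70 × 2 = $503.40
Homeowner's insurance = $3,204.60
Total per year = $3,708.00
Per month = $3,708.00 ÷ 12 = $309.00
Required cushion = 2 × $309.00 = $618.00
Surplus = $1,183.07 − $618.00 = $565.07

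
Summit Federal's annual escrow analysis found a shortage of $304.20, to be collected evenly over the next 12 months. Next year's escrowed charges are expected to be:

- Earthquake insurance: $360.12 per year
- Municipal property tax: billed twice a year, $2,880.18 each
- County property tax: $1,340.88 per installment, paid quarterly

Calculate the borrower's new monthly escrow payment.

Earthquake insurance — $360.12 annually
Municipal property tax — $2,880.18 × 2 = $5,760.36 annually
County property tax — $1,340.88 × 4 = $5,363.52 annually
Combined annual = $360.12 + $5,760.36 + $5,363.52 = $11,484.00
Per month = $11,484.00 / 12 = $957.00
Shortage spread = $304.20 ÷ 12 = $25.35/mo
Adjusted monthly = $957.00 + $25.35 = $982.35

$982.35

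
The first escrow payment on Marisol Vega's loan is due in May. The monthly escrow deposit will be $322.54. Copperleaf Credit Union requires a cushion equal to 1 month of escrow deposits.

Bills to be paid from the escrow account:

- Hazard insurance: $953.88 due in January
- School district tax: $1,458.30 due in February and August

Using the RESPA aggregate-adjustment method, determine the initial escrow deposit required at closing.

$967.62

Cushion = 1 × $322.54 = $322.54
Trial balance (start $0, +$322.54 each month, − disbursements):
  May: +$322.54 → $322.54
  Jun: +$322.54 → $645.08
  Jul: +$322.54 → $967.62
  Aug: +$322.54 − $1,458.30 → -$168.14
  Sep: +$322.54 → $154.40
  Oct: +$322.54 → $476.94
  Nov: +$322.54 → $799.48
  Dec: +$322.54 → $1,122.02
  Jan: +$322.54 − $953.88 → $490.68
  Feb: +$322.54 − $1,458.30 → -$645.08
  Mar: +$322.54 → -$322.54
  Apr: +$322.54 → $0.00
Lowest trial balance = -$645.08 (Feb)
Initial deposit = cushion − low point = $322.54 − (-$645.08) = $967.62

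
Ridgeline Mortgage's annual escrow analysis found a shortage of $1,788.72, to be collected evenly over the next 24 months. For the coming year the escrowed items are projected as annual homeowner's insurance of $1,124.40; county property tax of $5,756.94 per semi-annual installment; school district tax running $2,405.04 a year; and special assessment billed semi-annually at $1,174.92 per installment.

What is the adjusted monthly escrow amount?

Homeowner's insurance = $1,124.40 annually
County property tax = $5,756.94 × 2 = $11,513.88 annually
School district tax = $2,405.04 annually
Special assessment = $1,174.92 × 2 = $2,349.84 annually
Yearly total = $17,393.16
Base monthly escrow = $17,393.16 ÷ 12 = $1,449.43
Shortage spread = $1,788.72 ÷ 24 = $74.53/mo
Adjusted monthly = $1,449.43 + $74.53 = $1,523.96

$1,523.96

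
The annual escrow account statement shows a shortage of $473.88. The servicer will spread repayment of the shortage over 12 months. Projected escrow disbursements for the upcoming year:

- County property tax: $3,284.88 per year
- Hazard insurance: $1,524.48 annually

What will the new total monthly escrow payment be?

County property tax: $3,284.88
Hazard insurance: $1,524.48
Total annual escrow = $3,284.88 + $1,524.48 = $4,809.36
Per month = $4,809.36 / 12 = $400.78
Shortage per month = $473.88 / 12 = $39.49
New monthly escrow = $400.78 + $39.49 = $440.27

$440.27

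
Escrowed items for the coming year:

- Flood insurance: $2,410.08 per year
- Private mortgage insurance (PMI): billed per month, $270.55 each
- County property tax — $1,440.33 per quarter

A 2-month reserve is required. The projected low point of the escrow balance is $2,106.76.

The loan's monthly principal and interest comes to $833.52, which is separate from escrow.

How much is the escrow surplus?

$203.76

Flood insurance = $2,410.08
Private mortgage insurance (PMI) = $270.55 × 12 = $3,246.60
County property tax = $1,440.33 × 4 = $5,761.32
Total per year = $2,410.08 + $3,246.60 + $5,761.32 = $11,418.00
Per month = $11,418.00 / 12 = $951.50
Required reserve = 2 × $951.50 = $1,903.00
Surplus = $2,106.76 − $1,903.00 = $203.76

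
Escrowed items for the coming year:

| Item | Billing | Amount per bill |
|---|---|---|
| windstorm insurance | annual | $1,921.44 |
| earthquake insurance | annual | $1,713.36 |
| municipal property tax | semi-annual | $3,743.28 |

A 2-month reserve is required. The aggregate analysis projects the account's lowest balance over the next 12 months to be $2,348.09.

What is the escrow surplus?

$494.53

Windstorm insurance — $1,921.44 annually
Earthquake insurance — $1,713.36 annually
Municipal property tax — $3,743.28 × 2 = $7,486.56 annually
Total annual escrow = $11,121.36
Monthly escrow = $11,121.36 / 12 = $926.78
Cushion = 2 × $926.78 = $1,853.56
Surplus = $2,348.09 − $1,853.56 = $494.53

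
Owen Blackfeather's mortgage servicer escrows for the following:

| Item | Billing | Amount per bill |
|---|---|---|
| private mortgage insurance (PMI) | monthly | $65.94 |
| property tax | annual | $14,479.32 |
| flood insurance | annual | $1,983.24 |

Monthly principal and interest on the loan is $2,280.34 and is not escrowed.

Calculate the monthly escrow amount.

$1,437.82

Private mortgage insurance (PMI) — $65.94 × 12 = $791.28 annually
Property tax — $14,479.32 annually
Flood insurance — $1,983.24 annually
Combined annual = $791.28 + $14,479.32 + $1,983.24 = $17,253.84
Per month = $17,253.84 ÷ 12 = $1,437.82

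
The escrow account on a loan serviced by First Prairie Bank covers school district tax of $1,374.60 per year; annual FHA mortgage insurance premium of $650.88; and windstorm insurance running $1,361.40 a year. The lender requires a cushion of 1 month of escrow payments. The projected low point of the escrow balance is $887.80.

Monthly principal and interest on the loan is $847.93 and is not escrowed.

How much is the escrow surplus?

School district tax — $1,374.60 annually
FHA mortgage insurance premium — $650.88 annually
Windstorm insurance — $1,361.40 annually
Yearly total = $3,386.88
Monthly escrow = $3,386.88 / 12 = $282.24
Cushion = 1 × $282.24 = $282.24
Surplus = $887.80 − $282.24 = $605.56

$605.56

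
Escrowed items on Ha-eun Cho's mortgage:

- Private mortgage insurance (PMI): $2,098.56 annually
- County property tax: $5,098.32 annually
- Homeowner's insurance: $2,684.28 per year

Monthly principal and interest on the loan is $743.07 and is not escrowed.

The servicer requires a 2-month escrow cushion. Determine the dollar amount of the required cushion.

$1,646.86

Private mortgage insurance (PMI): $2,098.56 annually
County property tax: $5,098.32 annually
Homeowner's insurance: $2,684.28 annually
Total per year = $9,881.16
Per month = $9,881.16 ÷ 12 = $823.43
Reserve = 2 × $823.43 = $1,646.86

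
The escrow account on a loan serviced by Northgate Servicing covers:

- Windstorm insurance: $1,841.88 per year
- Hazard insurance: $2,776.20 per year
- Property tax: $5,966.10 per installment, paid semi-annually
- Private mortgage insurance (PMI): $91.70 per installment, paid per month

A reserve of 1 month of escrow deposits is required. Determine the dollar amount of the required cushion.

Windstorm insurance = $1,841.88/yr
Hazard insurance = $2,776.20/yr
Property tax = $5,966.10 × 2 = $11,932.20/yr
Private mortgage insurance (PMI) = $91.70 × 12 = $1,100.40/yr
Combined annual = $17,650.68
Base monthly escrow = $17,650.68 / 12 = $1,470.89
Reserve = 1 × $1,470.89 = $1,470.89

$1,470.89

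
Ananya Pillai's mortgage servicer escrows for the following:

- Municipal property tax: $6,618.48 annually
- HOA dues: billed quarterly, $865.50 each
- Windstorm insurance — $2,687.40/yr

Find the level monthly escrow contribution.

$1,063.99

Municipal property tax = $6,618.48
HOA dues = $865.50 × 4 = $3,462.00
Windstorm insurance = $2,687.40
Total per year = $12,767.88
Base monthly escrow = $12,767.88 / 12 = $1,063.99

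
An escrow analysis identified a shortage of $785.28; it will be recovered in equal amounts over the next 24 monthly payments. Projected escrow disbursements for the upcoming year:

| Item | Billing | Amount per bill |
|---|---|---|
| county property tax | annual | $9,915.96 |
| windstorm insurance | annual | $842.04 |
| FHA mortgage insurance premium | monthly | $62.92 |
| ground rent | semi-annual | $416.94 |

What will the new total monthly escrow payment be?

$1,061.63

County property tax: $9,915.96 annually
Windstorm insurance: $842.04 annually
FHA mortgage insurance premium: $62.92 × 12 = $755.04 annually
Ground rent: $416.94 × 2 = $833.88 annually
Total per year = $9,915.96 + $842.04 + $755.04 + $833.88 = $12,346.92
Per month = $12,346.92 / 12 = $1,028.91
Monthly shortage recovery: $785.28 ÷ 24 = $32.72
Adjusted monthly = $1,028.91 + $32.72 = $1,061.63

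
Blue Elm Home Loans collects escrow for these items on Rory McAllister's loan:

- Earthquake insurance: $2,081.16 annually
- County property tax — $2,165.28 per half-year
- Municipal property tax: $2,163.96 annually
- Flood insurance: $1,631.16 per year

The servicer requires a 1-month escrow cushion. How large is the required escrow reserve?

Earthquake insurance: $2,081.16 annually
County property tax: $2,165.28 × 2 = $4,330.56 annually
Municipal property tax: $2,163.96 annually
Flood insurance: $1,631.16 annually
Yearly total = $10,206.84
Monthly = $10,206.84 ÷ 12 = $850.57
Required cushion = 1 × $850.57 = $850.57

$850.57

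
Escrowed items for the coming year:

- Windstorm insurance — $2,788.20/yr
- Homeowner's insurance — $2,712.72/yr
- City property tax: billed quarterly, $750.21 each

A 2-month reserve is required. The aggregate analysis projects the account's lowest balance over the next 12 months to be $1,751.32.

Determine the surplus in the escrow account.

$334.36

Windstorm insurance = $2,788.20/yr
Homeowner's insurance = $2,712.72/yr
City property tax = $750.21 × 4 = $3,000.84/yr
Total per year = $2,788.20 + $2,712.72 + $3,000.84 = $8,501.76
Monthly escrow = $8,501.76 ÷ 12 = $708.48
Cushion = 2 × $708.48 = $1,416.96
Surplus = $1,751.32 − $1,416.96 = $334.36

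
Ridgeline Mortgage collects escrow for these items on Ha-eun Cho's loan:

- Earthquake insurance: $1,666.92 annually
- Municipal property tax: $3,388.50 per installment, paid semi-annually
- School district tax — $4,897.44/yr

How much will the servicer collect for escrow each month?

Earthquake insurance = $1,666.92
Municipal property tax = $3,388.50 × 2 = $6,777.00
School district tax = $4,897.44
Combined annual = $1,666.92 + $6,777.00 + $4,897.44 = $13,341.36
Monthly escrow = $13,341.36 / 12 = $1,111.78

$1,111.78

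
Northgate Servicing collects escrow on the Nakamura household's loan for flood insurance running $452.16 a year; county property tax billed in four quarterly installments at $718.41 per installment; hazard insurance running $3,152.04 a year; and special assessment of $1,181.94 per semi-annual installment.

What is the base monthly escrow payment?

Flood insurance — $452.16/yr
County property tax — $718.41 × 4 = $2,873.64/yr
Hazard insurance — $3,152.04/yr
Special assessment — $1,181.94 × 2 = $2,363.88/yr
Combined annual = $452.16 + $2,873.64 + $3,152.04 + $2,363.88 = $8,841.72
Monthly escrow = $8,841.72 ÷ 12 = $736.81

$736.81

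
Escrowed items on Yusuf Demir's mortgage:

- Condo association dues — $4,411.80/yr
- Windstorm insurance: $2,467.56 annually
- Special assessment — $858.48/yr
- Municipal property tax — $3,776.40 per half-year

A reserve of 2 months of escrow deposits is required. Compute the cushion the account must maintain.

Condo association dues — $4,411.80 per year
Windstorm insurance — $2,467.56 per year
Special assessment — $858.48 per year
Municipal property tax — $3,776.40 × 2 = $7,552.80 per year
Yearly total = $15,290.64
Monthly = $15,290.64 ÷ 12 = $1,274.22
Required cushion = 2 × $1,274.22 = $2,548.44

$2,548.44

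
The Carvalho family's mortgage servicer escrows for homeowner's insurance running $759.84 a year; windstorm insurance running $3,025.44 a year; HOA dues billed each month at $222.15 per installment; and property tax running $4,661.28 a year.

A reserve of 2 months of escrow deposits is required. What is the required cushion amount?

Homeowner's insurance = $759.84
Windstorm insurance = $3,025.44
HOA dues = $222.15 × 12 = $2,665.80
Property tax = $4,661.28
Annual escrow total = $759.84 + $3,025.44 + $2,665.80 + $4,661.28 = $11,112.36
Monthly escrow = $11,112.36 / 12 = $926.03
Required cushion = 2 × $926.03 = $1,852.06

$1,852.06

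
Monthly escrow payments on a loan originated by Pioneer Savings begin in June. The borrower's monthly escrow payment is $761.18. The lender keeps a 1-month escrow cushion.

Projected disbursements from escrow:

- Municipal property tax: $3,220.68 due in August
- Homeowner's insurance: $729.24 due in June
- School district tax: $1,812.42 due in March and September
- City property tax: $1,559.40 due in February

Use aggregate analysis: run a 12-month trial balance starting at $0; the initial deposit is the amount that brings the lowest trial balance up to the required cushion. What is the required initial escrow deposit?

$3,478.80

Cushion = 1 × $761.18 = $761.18
Trial balance (start $0, +$761.18 each month, − disbursements):
  Jun: +$761.18 − $729.24 → $31.94
  Jul: +$761.18 → $793.12
  Aug: +$761.18 − $3,220.68 → -$1,666.38
  Sep: +$761.18 − $1,812.42 → -$2,717.62
  Oct: +$761.18 → -$1,956.44
  Nov: +$761.18 → -$1,195.26
  Dec: +$761.18 → -$434.08
  Jan: +$761.18 → $327.10
  Feb: +$761.18 − $1,559.40 → -$471.12
  Mar: +$761.18 − $1,812.42 → -$1,522.36
  Apr: +$761.18 → -$761.18
  May: +$761.18 → $0.00
Lowest trial balance = -$2,717.62 (Sep)
Initial deposit = cushion − low point = $761.18 − (-$2,717.62) = $3,478.80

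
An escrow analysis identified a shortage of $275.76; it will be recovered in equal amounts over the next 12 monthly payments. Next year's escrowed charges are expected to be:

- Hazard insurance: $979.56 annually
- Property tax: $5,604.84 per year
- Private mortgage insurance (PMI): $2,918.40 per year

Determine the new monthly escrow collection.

$814.88

Hazard insurance: $979.56 per year
Property tax: $5,604.84 per year
Private mortgage insurance (PMI): $2,918.40 per year
Annual escrow total = $9,502.80
Monthly = $9,502.80 / 12 = $791.90
Monthly shortage recovery: $275.76 / 12 = $22.98
New monthly escrow = $791.90 + $22.98 = $814.88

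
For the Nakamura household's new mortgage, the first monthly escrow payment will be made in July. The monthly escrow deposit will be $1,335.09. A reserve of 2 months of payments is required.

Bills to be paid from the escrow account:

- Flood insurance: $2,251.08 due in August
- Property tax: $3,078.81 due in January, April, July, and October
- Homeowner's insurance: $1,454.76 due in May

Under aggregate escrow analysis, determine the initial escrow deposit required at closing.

Cushion = 2 × $1,335.09 = $2,670.18
Trial balance (start $0, +$1,335.09 each month, − disbursements):
  Jul: +$1,335.09 − $3,078.81 → -$1,743.72
  Aug: +$1,335.09 − $2,251.08 → -$2,659.71
  Sep: +$1,335.09 → -$1,324.62
  Oct: +$1,335.09 − $3,078.81 → -$3,068.34
  Nov: +$1,335.09 → -$1,733.25
  Dec: +$1,335.09 → -$398.16
  Jan: +$1,335.09 − $3,078.81 → -$2,141.88
  Feb: +$1,335.09 → -$806.79
  Mar: +$1,335.09 → $528.30
  Apr: +$1,335.09 − $3,078.81 → -$1,215.42
  May: +$1,335.09 − $1,454.76 → -$1,335.09
  Jun: +$1,335.09 → $0.00
Lowest trial balance = -$3,068.34 (Oct)
Initial deposit = cushion − low point = $2,670.18 − (-$3,068.34) = $5,738.52

$5,738.52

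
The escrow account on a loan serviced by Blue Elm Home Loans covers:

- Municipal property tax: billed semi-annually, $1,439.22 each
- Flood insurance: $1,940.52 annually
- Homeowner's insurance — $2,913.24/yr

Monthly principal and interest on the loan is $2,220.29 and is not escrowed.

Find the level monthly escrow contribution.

Municipal property tax — $1,439.22 × 2 = $2,878.44/yr
Flood insurance — $1,940.52/yr
Homeowner's insurance — $2,913.24/yr
Yearly total = $2,878.44 + $1,940.52 + $2,913.24 = $7,732.20
Monthly = $7,732.20 ÷ 12 = $644.35

$644.35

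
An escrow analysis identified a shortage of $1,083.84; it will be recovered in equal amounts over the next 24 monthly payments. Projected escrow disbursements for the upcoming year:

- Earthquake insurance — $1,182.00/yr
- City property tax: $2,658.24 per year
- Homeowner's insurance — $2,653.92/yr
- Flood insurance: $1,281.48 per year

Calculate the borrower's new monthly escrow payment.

$693.13

Earthquake insurance — $1,182.00
City property tax — $2,658.24
Homeowner's insurance — $2,653.92
Flood insurance — $1,281.48
Total per year = $1,182.00 + $2,658.24 + $2,653.92 + $1,281.48 = $7,775.64
Base monthly escrow = $7,775.64 ÷ 12 = $647.97
Shortage spread = $1,083.84 / 24 = $45.16/mo
New monthly escrow = $647.97 + $45.16 = $693.13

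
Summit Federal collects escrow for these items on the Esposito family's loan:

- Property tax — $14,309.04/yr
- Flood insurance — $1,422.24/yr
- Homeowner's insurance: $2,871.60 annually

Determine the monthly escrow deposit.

$1,550.24

Property tax: $14,309.04
Flood insurance: $1,422.24
Homeowner's insurance: $2,871.60
Annual escrow total = $14,309.04 + $1,422.24 + $2,871.60 = $18,602.88
Monthly escrow = $18,602.88 ÷ 12 = $1,550.24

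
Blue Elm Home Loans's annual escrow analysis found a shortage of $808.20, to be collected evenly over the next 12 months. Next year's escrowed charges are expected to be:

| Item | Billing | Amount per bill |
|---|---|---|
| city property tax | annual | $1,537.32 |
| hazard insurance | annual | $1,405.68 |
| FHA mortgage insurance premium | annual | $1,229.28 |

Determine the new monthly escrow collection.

City property tax: $1,537.32
Hazard insurance: $1,405.68
FHA mortgage insurance premium: $1,229.28
Total annual escrow = $4,172.28
Monthly = $4,172.28 / 12 = $347.69
Shortage spread = $808.20 ÷ 12 = $67.35/mo
New monthly escrow = $347.69 + $67.35 = $415.04

$415.04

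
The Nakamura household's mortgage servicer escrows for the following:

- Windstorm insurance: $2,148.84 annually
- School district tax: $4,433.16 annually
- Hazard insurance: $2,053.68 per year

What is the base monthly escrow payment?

Windstorm insurance = $2,148.84
School district tax = $4,433.16
Hazard insurance = $2,053.68
Combined annual = $2,148.84 + $4,433.16 + $2,053.68 = $8,635.68
Per month = $8,635.68 / 12 = $719.64

$719.64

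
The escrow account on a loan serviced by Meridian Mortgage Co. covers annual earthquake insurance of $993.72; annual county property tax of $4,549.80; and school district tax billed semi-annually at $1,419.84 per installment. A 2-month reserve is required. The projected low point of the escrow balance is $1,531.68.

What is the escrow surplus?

Earthquake insurance: $993.72
County property tax: $4,549.80
School district tax: $1,419.84 × 2 = $2,839.68
Total annual escrow = $993.72 + $4,549.80 + $2,839.68 = $8,383.20
Monthly = $8,383.20 ÷ 12 = $698.60
Cushion = 2 × $698.60 = $1,397.20
Excess over cushion: $1,531.68 − $1,397.20 = $134.48

$134.48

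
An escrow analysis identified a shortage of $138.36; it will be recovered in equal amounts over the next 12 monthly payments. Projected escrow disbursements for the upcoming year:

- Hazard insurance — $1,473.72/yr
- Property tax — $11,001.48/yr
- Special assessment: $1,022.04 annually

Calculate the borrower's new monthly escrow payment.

$1,136.30

Hazard insurance = $1,473.72 per year
Property tax = $11,001.48 per year
Special assessment = $1,022.04 per year
Total per year = $13,497.24
Monthly = $13,497.24 ÷ 12 = $1,124.77
Shortage spread = $138.36 / 12 = $11.53/mo
New monthly escrow = $1,124.77 + $11.53 = $1,136.30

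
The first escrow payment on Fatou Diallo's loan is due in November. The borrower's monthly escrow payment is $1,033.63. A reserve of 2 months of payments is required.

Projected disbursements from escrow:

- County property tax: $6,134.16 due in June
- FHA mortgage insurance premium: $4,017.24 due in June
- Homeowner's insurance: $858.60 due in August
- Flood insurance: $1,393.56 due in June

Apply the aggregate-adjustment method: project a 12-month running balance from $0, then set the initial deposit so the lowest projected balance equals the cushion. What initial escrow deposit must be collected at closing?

Cushion = 2 × $1,033.63 = $2,067.26
Trial balance (start $0, +$1,033.63 each month, − disbursements):
  Nov: +$1,033.63 → $1,033.63
  Dec: +$1,033.63 → $2,067.26
  Jan: +$1,033.63 → $3,100.89
  Feb: +$1,033.63 → $4,134.52
  Mar: +$1,033.63 → $5,168.15
  Apr: +$1,033.63 → $6,201.78
  May: +$1,033.63 → $7,235.41
  Jun: +$1,033.63 − $11,544.96 → -$3,275.92
  Jul: +$1,033.63 → -$2,242.29
  Aug: +$1,033.63 − $858.60 → -$2,067.26
  Sep: +$1,033.63 → -$1,033.63
  Oct: +$1,033.63 → $0.00
Lowest trial balance = -$3,275.92 (Jun)
Initial deposit = cushion − low point = $2,067.26 − (-$3,275.92) = $5,343.18

$5,343.18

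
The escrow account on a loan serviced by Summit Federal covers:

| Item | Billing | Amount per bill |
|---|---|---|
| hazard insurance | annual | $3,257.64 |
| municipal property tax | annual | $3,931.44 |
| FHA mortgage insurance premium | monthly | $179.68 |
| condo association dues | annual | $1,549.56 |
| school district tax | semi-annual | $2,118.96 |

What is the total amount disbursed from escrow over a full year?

$15,132.72

Hazard insurance = $3,257.64 annually
Municipal property tax = $3,931.44 annually
FHA mortgage insurance premium = $179.68 × 12 = $2,156.16 annually
Condo association dues = $1,549.56 annually
School district tax = $2,118.96 × 2 = $4,237.92 annually
Yearly total = $3,257.64 + $3,931.44 + $2,156.16 + $1,549.56 + $4,237.92 = $15,132.72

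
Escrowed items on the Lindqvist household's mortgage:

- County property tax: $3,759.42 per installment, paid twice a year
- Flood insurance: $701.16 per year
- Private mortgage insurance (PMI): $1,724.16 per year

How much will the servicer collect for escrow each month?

County property tax — $3,759.42 × 2 = $7,518.84
Flood insurance — $701.16
Private mortgage insurance (PMI) — $1,724.16
Total annual escrow = $7,518.84 + $701.16 + $1,724.16 = $9,944.16
Per month = $9,944.16 / 12 = $828.68

$828.68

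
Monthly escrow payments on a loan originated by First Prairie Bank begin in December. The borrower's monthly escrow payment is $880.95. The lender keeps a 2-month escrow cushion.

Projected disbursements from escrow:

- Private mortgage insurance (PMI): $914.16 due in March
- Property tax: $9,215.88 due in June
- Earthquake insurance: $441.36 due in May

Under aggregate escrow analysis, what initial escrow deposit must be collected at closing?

Cushion = 2 × $880.95 = $1,761.90
Trial balance (start $0, +$880.95 each month, − disbursements):
  Dec: +$880.95 → $880.95
  Jan: +$880.95 → $1,761.90
  Feb: +$880.95 → $2,642.85
  Mar: +$880.95 − $914.16 → $2,609.64
  Apr: +$880.95 → $3,490.59
  May: +$880.95 − $441.36 → $3,930.18
  Jun: +$880.95 − $9,215.88 → -$4,404.75
  Jul: +$880.95 → -$3,523.80
  Aug: +$880.95 → -$2,642.85
  Sep: +$880.95 → -$1,761.90
  Oct: +$880.95 → -$880.95
  Nov: +$880.95 → $0.00
Lowest trial balance = -$4,404.75 (Jun)
Initial deposit = cushion − low point = $1,761.90 − (-$4,404.75) = $6,166.65

$6,166.65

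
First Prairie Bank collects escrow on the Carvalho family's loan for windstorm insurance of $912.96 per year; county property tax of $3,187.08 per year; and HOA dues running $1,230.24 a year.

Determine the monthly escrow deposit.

Windstorm insurance: $912.96 annually
County property tax: $3,187.08 annually
HOA dues: $1,230.24 annually
Annual escrow total = $5,330.28
Base monthly escrow = $5,330.28 ÷ 12 = $444.19

$444.19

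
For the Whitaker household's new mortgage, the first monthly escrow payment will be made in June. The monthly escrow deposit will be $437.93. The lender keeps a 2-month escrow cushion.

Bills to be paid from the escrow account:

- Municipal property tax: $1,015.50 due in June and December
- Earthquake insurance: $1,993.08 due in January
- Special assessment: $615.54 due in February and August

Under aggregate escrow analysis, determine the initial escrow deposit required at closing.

Cushion = 2 × $437.93 = $875.86
Trial balance (start $0, +$437.93 each month, − disbursements):
  Jun: +$437.93 − $1,015.50 → -$577.57
  Jul: +$437.93 → -$139.64
  Aug: +$437.93 − $615.54 → -$317.25
  Sep: +$437.93 → $120.68
  Oct: +$437.93 → $558.61
  Nov: +$437.93 → $996.54
  Dec: +$437.93 − $1,015.50 → $418.97
  Jan: +$437.93 − $1,993.08 → -$1,136.18
  Feb: +$437.93 − $615.54 → -$1,313.79
  Mar: +$437.93 → -$875.86
  Apr: +$437.93 → -$437.93
  May: +$437.93 → $0.00
Lowest trial balance = -$1,313.79 (Feb)
Initial deposit = cushion − low point = $875.86 − (-$1,313.79) = $2,189.65

$2,189.65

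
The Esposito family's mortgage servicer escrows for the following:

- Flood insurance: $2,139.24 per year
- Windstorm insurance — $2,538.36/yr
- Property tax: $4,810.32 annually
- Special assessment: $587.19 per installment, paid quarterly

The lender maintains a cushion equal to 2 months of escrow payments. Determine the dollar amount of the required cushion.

$1,972.78

Flood insurance: $2,139.24/yr
Windstorm insurance: $2,538.36/yr
Property tax: $4,810.32/yr
Special assessment: $587.19 × 4 = $2,348.76/yr
Combined annual = $2,139.24 + $2,538.36 + $4,810.32 + $2,348.76 = $11,836.68
Per month = $11,836.68 ÷ 12 = $986.39
Required cushion = 2 × $986.39 = $1,972.78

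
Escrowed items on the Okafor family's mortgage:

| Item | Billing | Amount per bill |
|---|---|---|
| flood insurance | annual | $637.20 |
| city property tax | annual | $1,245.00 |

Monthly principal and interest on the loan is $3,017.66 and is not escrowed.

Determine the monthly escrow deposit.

$156.85

Flood insurance = $637.20 annually
City property tax = $1,245.00 annually
Yearly total = $637.20 + $1,245.00 = $1,882.20
Per month = $1,882.20 / 12 = $156.85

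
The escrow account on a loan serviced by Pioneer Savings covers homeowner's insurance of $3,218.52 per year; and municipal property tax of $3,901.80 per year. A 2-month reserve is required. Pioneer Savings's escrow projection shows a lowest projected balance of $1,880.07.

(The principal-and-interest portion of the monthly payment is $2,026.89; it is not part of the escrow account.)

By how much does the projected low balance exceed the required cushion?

Homeowner's insurance — $3,218.52 annually
Municipal property tax — $3,901.80 annually
Total per year = $7,120.32
Monthly = $7,120.32 ÷ 12 = $593.36
Required cushion = 2 × $593.36 = $1,186.72
Surplus = $1,880.07 − $1,186.72 = $693.35

$693.35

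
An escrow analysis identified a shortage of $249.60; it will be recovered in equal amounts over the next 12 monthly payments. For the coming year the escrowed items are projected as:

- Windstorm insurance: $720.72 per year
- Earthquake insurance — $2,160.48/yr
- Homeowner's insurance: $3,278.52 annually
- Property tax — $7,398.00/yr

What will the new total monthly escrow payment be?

$1,150.61

Windstorm insurance: $720.72 annually
Earthquake insurance: $2,160.48 annually
Homeowner's insurance: $3,278.52 annually
Property tax: $7,398.00 annually
Yearly total = $13,557.72
Per month = $13,557.72 ÷ 12 = $1,129.81
Monthly shortage recovery: $249.60 ÷ 12 = $20.80
Adjusted monthly = $1,129.81 + $20.80 = $1,150.61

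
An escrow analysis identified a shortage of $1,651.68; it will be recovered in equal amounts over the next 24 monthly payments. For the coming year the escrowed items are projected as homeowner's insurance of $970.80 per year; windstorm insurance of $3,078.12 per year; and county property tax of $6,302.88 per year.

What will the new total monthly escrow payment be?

$931.47

Homeowner's insurance — $970.80/yr
Windstorm insurance — $3,078.12/yr
County property tax — $6,302.88/yr
Yearly total = $10,351.80
Monthly = $10,351.80 ÷ 12 = $862.65
Shortage per month = $1,651.68 ÷ 24 = $68.82
Adjusted monthly = $862.65 + $68.82 = $931.47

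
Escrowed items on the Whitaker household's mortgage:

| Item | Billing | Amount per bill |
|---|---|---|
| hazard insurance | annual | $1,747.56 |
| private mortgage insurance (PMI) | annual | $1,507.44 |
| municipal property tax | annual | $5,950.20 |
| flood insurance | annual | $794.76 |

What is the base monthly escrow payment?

Hazard insurance — $1,747.56 annually
Private mortgage insurance (PMI) — $1,507.44 annually
Municipal property tax — $5,950.20 annually
Flood insurance — $794.76 annually
Total per year = $9,999.96
Per month = $9,999.96 / 12 = $833.33

$833.33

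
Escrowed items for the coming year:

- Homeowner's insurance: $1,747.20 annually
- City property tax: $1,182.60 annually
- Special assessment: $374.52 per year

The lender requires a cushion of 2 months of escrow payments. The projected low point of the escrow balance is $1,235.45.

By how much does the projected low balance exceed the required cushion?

Homeowner's insurance = $1,747.20/yr
City property tax = $1,182.60/yr
Special assessment = $374.52/yr
Yearly total = $3,304.32
Monthly = $3,304.32 / 12 = $275.36
Required reserve = 2 × $275.36 = $550.72
Excess over cushion: $1,235.45 − $550.72 = $684.73

$684.73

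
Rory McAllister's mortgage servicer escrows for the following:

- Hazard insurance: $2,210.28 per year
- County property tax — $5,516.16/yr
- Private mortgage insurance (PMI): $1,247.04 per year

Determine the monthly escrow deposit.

$747.79

Hazard insurance = $2,210.28 annually
County property tax = $5,516.16 annually
Private mortgage insurance (PMI) = $1,247.04 annually
Total per year = $2,210.28 + $5,516.16 + $1,247.04 = $8,973.48
Monthly escrow = $8,973.48 / 12 = $747.79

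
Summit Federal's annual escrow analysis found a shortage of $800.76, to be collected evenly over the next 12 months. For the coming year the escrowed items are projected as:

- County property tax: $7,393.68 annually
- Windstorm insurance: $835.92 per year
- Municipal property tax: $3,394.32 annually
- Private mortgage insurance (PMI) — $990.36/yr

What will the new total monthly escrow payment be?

$1,117.92

County property tax — $7,393.68 annually
Windstorm insurance — $835.92 annually
Municipal property tax — $3,394.32 annually
Private mortgage insurance (PMI) — $990.36 annually
Annual escrow total = $7,393.68 + $835.92 + $3,394.32 + $990.36 = $12,614.28
Monthly escrow = $12,614.28 / 12 = $1,051.19
Shortage spread = $800.76 / 12 = $66.73/mo
Adjusted monthly = $1,051.19 + $66.73 = $1,117.92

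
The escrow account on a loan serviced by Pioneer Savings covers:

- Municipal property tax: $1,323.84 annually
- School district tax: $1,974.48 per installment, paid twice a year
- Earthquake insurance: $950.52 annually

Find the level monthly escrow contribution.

Municipal property tax = $1,323.84 annually
School district tax = $1,974.48 × 2 = $3,948.96 annually
Earthquake insurance = $950.52 annually
Yearly total = $6,223.32
Monthly escrow = $6,223.32 / 12 = $518.61

$518.61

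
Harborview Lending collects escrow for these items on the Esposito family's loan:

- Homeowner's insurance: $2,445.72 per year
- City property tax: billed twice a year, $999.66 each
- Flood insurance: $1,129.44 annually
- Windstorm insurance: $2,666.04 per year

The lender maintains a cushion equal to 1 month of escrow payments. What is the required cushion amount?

Homeowner's insurance = $2,445.72
City property tax = $999.66 × 2 = $1,999.32
Flood insurance = $1,129.44
Windstorm insurance = $2,666.04
Annual escrow total = $8,240.52
Base monthly escrow = $8,240.52 ÷ 12 = $686.71
Cushion = 1 × $686.71 = $686.71

$686.71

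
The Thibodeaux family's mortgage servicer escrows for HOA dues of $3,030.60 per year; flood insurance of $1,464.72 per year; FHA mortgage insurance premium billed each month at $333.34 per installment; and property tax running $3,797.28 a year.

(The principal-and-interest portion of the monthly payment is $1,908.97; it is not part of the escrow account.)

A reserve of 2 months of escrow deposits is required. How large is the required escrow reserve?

HOA dues — $3,030.60
Flood insurance — $1,464.72
FHA mortgage insurance premium — $333.34 × 12 = $4,000.08
Property tax — $3,797.28
Total annual escrow = $12,292.68
Monthly = $12,292.68 / 12 = $1,024.39
Reserve = 2 × $1,024.39 = $2,048.78

$2,048.78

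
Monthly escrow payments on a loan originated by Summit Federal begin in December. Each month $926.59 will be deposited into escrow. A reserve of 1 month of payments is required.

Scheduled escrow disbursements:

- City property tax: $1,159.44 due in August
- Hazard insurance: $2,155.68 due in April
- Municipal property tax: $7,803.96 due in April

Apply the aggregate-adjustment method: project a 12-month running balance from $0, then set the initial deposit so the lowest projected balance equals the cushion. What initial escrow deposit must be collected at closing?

Cushion = 1 × $926.59 = $926.59
Trial balance (start $0, +$926.59 each month, − disbursements):
  Dec: +$926.59 → $926.59
  Jan: +$926.59 → $1,853.18
  Feb: +$926.59 → $2,779.77
  Mar: +$926.59 → $3,706.36
  Apr: +$926.59 − $9,959.64 → -$5,326.69
  May: +$926.59 → -$4,400.10
  Jun: +$926.59 → -$3,473.51
  Jul: +$926.59 → -$2,546.92
  Aug: +$926.59 − $1,159.44 → -$2,779.77
  Sep: +$926.59 → -$1,853.18
  Oct: +$926.59 → -$926.59
  Nov: +$926.59 → $0.00
Lowest trial balance = -$5,326.69 (Apr)
Initial deposit = cushion − low point = $926.59 − (-$5,326.69) = $6,253.28

$6,253.28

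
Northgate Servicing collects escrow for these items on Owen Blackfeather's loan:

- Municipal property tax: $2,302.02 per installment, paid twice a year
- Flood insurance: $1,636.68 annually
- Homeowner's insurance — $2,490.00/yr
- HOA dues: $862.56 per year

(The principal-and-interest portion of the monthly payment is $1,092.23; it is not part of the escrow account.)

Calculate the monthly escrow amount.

Municipal property tax = $2,302.02 × 2 = $4,604.04/yr
Flood insurance = $1,636.68/yr
Homeowner's insurance = $2,490.00/yr
HOA dues = $862.56/yr
Yearly total = $4,604.04 + $1,636.68 + $2,490.00 + $862.56 = $9,593.28
Monthly escrow = $9,593.28 ÷ 12 = $799.44

$799.44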